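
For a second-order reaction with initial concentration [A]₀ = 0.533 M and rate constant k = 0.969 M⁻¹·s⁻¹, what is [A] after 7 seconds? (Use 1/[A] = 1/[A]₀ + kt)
0.1155 M

1/[A] = 1/[A]₀ + k·t = 1/0.533 + (0.969)·(7) = 1.8762 + 6.7830 = 8.6592
[A] = 1/8.6592 = 0.1155 M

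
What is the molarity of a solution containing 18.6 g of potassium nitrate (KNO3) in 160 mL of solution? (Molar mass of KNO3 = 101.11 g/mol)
Moles of KNO3 = 18.6 g ÷ 101.11 g/mol = 0.183958 mol
Volume = 160 mL = 0.16 L
Molarity = 0.183958 mol ÷ 0.16 L = 1.15 M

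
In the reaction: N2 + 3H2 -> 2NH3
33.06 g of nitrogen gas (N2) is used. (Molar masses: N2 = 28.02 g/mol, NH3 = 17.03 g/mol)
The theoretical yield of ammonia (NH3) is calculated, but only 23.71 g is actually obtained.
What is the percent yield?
Moles of N2 = 33.06 g ÷ 28.02 g/mol = 1.17987 mol
Mole ratio: 2 mol NH3 / 1 mol N2
Moles of NH3 = 1.17987 × (2/1) = 2.35974 mol
Theoretical yield = 2.35974 mol × 17.03 g/mol = 40.186 g
Actual yield = 23.71 g
Percent yield = (23.71 / 40.186) × 100% = 59.0%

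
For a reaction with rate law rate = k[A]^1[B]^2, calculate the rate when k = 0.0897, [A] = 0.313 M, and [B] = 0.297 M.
0.002477 M/s

rate = k·[A]^1·[B]^2 = 0.0897·(0.313)^1·(0.297)^2 = 0.0897·0.313·0.088209 = 0.002477 M/s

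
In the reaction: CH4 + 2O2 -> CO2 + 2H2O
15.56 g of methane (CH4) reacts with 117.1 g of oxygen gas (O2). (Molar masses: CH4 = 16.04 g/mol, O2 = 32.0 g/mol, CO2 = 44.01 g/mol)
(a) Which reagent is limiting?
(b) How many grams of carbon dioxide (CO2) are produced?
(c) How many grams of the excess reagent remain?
(a) CH4, (b) 42.69 g, (c) 55.02 g

Moles of CH4 = 15.56 g ÷ 16.04 g/mol = 0.970075 mol
Moles of O2 = 117.1 g ÷ 32.0 g/mol = 3.65937 mol
Moles ÷ coefficient: CH4: 0.970075/1 = 0.9701, O2: 3.65937/2 = 1.83
(a) CH4 has the smaller value, so CH4 is the limiting reagent.
(b) Moles of CO2 = 0.970075 mol CH4 × (1/1) = 0.970075 mol; mass = 0.970075 mol × 44.01 g/mol = 42.69 g
(c) O2 consumed = 0.970075 × (2/1) = 1.94015 mol; remaining = 3.65937 − 1.94015 = 1.71923 mol; mass = 1.71923 mol × 32.0 g/mol = 55.02 g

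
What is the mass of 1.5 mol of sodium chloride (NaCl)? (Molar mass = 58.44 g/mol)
Mass = 1.5 mol × 58.44 g/mol = 87.66 g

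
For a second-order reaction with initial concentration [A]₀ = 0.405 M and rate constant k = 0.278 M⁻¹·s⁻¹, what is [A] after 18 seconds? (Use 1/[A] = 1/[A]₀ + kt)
0.1338 M

1/[A] = 1/[A]₀ + k·t = 1/0.405 + (0.278)·(18) = 2.4691 + 5.0040 = 7.4731
[A] = 1/7.4731 = 0.1338 M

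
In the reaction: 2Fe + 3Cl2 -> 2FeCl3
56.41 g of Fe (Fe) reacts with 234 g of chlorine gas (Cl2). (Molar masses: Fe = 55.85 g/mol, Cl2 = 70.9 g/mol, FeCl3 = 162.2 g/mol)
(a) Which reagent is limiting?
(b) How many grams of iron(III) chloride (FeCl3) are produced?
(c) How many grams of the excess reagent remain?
(a) Fe, (b) 163.8 g, (c) 126.6 g

Moles of Fe = 56.41 g ÷ 55.85 g/mol = 1.01003 mol
Moles of Cl2 = 234 g ÷ 70.9 g/mol = 3.30042 mol
Moles ÷ coefficient: Fe: 1.01003/2 = 0.505, Cl2: 3.30042/3 = 1.1
(a) Fe has the smaller value, so Fe is the limiting reagent.
(b) Moles of FeCl3 = 1.01003 mol Fe × (2/2) = 1.01003 mol; mass = 1.01003 mol × 162.2 g/mol = 163.8 g
(c) Cl2 consumed = 1.01003 × (3/2) = 1.51504 mol; remaining = 3.30042 − 1.51504 = 1.78538 mol; mass = 1.78538 mol × 70.9 g/mol = 126.6 g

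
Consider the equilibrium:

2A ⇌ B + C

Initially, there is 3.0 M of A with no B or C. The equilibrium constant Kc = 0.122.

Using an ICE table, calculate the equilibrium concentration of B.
[B] = 0.617 M

ICE: [A] = 3.0 − 2x, [B] = [C] = x.
Kc = x²/(3.0 − 2x)² = 0.122 ⇒ √Kc = x/(3.0 − 2x).
x = √0.122·3.0/(1 + 2√0.122) = 0.34928·3.0/1.6986 = 0.6169.
[B] = x = 0.617 M.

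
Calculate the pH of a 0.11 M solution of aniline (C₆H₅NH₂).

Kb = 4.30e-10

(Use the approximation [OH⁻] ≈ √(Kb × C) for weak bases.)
pH = 8.84

[OH⁻] = √(Kb × C) = √(4.30e-10 × 0.11) = 6.8775e-06. pOH = 5.16, pH = 14 - pOH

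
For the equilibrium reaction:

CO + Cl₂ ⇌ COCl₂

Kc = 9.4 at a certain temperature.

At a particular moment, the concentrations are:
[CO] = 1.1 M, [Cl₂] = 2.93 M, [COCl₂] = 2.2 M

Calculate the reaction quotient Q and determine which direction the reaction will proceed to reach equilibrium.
Q = 0.683, Q < K, reaction proceeds forward (toward products)

Q = ([COCl₂]) / ([CO] × [Cl₂])
  = ((2.2)) / ((1.1)·(2.93)) = 2.2/3.223 = 0.6826
Since Q = 0.6826 < Kc = 9.4, the reaction proceeds forward (toward products) to reach equilibrium.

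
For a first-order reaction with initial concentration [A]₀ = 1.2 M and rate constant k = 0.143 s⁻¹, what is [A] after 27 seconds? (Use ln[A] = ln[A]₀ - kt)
0.0253 M

ln[A] = ln[A]₀ - k·t = ln(1.2) - (0.143)·(27) = 0.1823 - 3.8610 = -3.6787
[A] = e^(-3.6787) = 0.0253 M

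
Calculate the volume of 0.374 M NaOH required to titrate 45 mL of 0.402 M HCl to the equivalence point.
V_{base} = 48.4 mL

At equivalence: moles acid = moles base.
moles HCl = 0.402 M × 0.045 L = 0.01809 mol
V_NaOH = 0.01809 mol ÷ 0.374 M = 0.04837 L = 48.4 mL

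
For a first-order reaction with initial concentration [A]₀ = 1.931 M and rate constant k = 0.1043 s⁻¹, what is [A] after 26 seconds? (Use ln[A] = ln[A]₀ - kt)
0.1283 M

ln[A] = ln[A]₀ - k·t = ln(1.931) - (0.1043)·(26) = 0.6580 - 2.7118 = -2.0538
[A] = e^(-2.0538) = 0.1283 M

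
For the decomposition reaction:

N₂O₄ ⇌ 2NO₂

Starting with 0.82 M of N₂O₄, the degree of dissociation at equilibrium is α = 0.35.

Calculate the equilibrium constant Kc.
K_c = 0.6182

x = α·[A]₀ = 0.35 × 0.82 = 0.287 M dissociated.
At eq: [N₂O₄] = 0.82 − 0.287 = 0.533 M; [NO₂] = 2x = 0.574 M.
Kc = [NO₂]²/[N₂O₄] = (0.574)²/0.533 = 0.6182.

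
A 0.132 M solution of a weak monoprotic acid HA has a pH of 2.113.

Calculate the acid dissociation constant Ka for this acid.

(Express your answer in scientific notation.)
K_a = 4.78e-04

[H⁺] = 10^(−pH) = 10^(−2.113) = 7.709e-03 M. For HA ⇌ H⁺ + A⁻, Ka = x²/(C − x) = (7.709e-03)²/(0.132 − 7.709e-03) = 4.78e-04.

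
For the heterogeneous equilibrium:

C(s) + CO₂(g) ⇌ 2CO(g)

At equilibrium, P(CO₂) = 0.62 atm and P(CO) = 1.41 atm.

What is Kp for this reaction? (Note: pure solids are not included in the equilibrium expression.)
K_p = 3.207

Solid C is excluded.
Kp = P(CO)²/P(CO₂) = (1.41)²/0.62 = 1.988/0.62 = 3.207.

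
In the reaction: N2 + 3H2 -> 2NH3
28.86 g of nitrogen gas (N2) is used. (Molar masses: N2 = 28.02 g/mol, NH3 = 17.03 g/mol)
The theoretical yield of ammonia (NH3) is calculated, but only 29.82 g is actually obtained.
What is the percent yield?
Moles of N2 = 28.86 g ÷ 28.02 g/mol = 1.02998 mol
Mole ratio: 2 mol NH3 / 1 mol N2
Moles of NH3 = 1.02998 × (2/1) = 2.05996 mol
Theoretical yield = 2.05996 mol × 17.03 g/mol = 35.081 g
Actual yield = 29.82 g
Percent yield = (29.82 / 35.081) × 100% = 85.0%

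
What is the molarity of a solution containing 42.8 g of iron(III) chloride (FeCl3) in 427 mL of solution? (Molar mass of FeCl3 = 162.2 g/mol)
Moles of FeCl3 = 42.8 g ÷ 162.2 g/mol = 0.263872 mol
Volume = 427 mL = 0.427 L
Molarity = 0.263872 mol ÷ 0.427 L = 0.618 M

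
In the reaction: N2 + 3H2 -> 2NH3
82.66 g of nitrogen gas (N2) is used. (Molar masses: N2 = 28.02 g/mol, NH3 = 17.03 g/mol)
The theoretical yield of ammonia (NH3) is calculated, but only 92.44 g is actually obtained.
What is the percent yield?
Moles of N2 = 82.66 g ÷ 28.02 g/mol = 2.95004 mol
Mole ratio: 2 mol NH3 / 1 mol N2
Moles of NH3 = 2.95004 × (2/1) = 5.90007 mol
Theoretical yield = 5.90007 mol × 17.03 g/mol = 100.48 g
Actual yield = 92.44 g
Percent yield = (92.44 / 100.48) × 100% = 92.0%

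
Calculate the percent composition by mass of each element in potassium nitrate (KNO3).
K: 38.67%, N: 13.86%, O: 47.47%

Molar mass of KNO3 = 101.11 g/mol
% K = (1 × 39.1) / 101.11 × 100% = 39.1 / 101.11 × 100% = 38.67%
% N = (1 × 14.01) / 101.11 × 100% = 14.01 / 101.11 × 100% = 13.86%
% O = (3 × 16.0) / 101.11 × 100% = 48 / 101.11 × 100% = 47.47%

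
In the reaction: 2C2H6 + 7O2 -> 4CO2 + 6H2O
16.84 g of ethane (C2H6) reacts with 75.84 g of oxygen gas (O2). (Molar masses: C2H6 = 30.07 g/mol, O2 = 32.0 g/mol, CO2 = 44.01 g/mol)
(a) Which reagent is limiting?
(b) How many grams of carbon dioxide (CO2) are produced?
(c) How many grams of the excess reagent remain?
(a) C2H6, (b) 49.29 g, (c) 13.12 g

Moles of C2H6 = 16.84 g ÷ 30.07 g/mol = 0.560027 mol
Moles of O2 = 75.84 g ÷ 32.0 g/mol = 2.37 mol
Moles ÷ coefficient: C2H6: 0.560027/2 = 0.28, O2: 2.37/7 = 0.3386
(a) C2H6 has the smaller value, so C2H6 is the limiting reagent.
(b) Moles of CO2 = 0.560027 mol C2H6 × (4/2) = 1.12005 mol; mass = 1.12005 mol × 44.01 g/mol = 49.29 g
(c) O2 consumed = 0.560027 × (7/2) = 1.96009 mol; remaining = 2.37 − 1.96009 = 0.409907 mol; mass = 0.409907 mol × 32.0 g/mol = 13.12 g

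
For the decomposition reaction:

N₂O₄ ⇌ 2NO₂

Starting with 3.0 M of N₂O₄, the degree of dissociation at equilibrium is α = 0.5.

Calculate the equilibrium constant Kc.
K_c = 6.0000

x = α·[A]₀ = 0.5 × 3.0 = 1.5 M dissociated.
At eq: [N₂O₄] = 3.0 − 1.5 = 1.5 M; [NO₂] = 2x = 3 M.
Kc = [NO₂]²/[N₂O₄] = (3)²/1.5 = 6.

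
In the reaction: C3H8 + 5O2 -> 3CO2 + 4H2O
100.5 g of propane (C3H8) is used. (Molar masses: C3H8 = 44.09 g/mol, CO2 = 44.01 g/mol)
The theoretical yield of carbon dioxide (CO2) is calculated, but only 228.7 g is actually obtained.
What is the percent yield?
Moles of C3H8 = 100.5 g ÷ 44.09 g/mol = 2.27943 mol
Mole ratio: 3 mol CO2 / 1 mol C3H8
Moles of CO2 = 2.27943 × (3/1) = 6.83829 mol
Theoretical yield = 6.83829 mol × 44.01 g/mol = 300.95 g
Actual yield = 228.7 g
Percent yield = (228.7 / 300.95) × 100% = 76.0%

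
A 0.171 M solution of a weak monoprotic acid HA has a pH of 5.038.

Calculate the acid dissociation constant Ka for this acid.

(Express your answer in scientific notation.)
K_a = 4.91e-10

[H⁺] = 10^(−pH) = 10^(−5.038) = 9.162e-06 M. For HA ⇌ H⁺ + A⁻, Ka = x²/(C − x) = (9.162e-06)²/(0.171 − 9.162e-06) = 4.91e-10.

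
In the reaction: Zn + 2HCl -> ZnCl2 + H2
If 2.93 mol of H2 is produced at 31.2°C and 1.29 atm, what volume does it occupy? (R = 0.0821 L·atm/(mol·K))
T = 31.2°C + 273.15 = 304.35 K
V = nRT/P = (2.93 × 0.0821 × 304.35) / 1.29
V = 56.75 L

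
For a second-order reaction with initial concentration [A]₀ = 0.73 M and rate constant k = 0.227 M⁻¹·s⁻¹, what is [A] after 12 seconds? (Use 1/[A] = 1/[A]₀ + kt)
0.2443 M

1/[A] = 1/[A]₀ + k·t = 1/0.73 + (0.227)·(12) = 1.3699 + 2.7240 = 4.0939
[A] = 1/4.0939 = 0.2443 M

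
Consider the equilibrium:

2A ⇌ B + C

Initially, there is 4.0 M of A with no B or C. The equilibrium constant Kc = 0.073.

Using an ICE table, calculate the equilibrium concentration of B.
[B] = 0.702 M

ICE: [A] = 4.0 − 2x, [B] = [C] = x.
Kc = x²/(4.0 − 2x)² = 0.073 ⇒ √Kc = x/(4.0 − 2x).
x = √0.073·4.0/(1 + 2√0.073) = 0.27019·4.0/1.5404 = 0.70161.
[B] = x = 0.702 M.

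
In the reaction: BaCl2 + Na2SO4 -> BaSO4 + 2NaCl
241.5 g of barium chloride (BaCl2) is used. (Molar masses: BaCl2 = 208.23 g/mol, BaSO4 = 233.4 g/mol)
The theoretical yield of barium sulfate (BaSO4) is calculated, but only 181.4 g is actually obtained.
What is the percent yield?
Moles of BaCl2 = 241.5 g ÷ 208.23 g/mol = 1.15978 mol
Mole ratio: 1 mol BaSO4 / 1 mol BaCl2
Moles of BaSO4 = 1.15978 × (1/1) = 1.15978 mol
Theoretical yield = 1.15978 mol × 233.4 g/mol = 270.69 g
Actual yield = 181.4 g
Percent yield = (181.4 / 270.69) × 100% = 67.0%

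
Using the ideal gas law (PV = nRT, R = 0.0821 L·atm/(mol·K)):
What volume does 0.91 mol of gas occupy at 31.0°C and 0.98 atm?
T = 31.0°C + 273.15 = 304.15 K
V = nRT/P = (0.91 × 0.0821 × 304.15) / 0.98
V = 23.19 L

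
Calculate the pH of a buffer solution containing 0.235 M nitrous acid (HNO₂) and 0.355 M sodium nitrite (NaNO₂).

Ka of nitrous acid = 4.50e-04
pH = 3.53

pKa = -log(4.50e-04) = 3.35. pH = pKa + log([A⁻]/[HA]) = 3.35 + log(0.355/0.235)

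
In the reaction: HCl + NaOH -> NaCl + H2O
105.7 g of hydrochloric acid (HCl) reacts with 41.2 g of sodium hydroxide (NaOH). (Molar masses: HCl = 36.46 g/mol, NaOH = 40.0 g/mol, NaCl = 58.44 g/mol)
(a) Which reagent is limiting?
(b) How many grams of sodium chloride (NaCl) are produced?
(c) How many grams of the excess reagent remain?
(a) NaOH, (b) 60.19 g, (c) 68.15 g

Moles of HCl = 105.7 g ÷ 36.46 g/mol = 2.89907 mol
Moles of NaOH = 41.2 g ÷ 40.0 g/mol = 1.03 mol
Moles ÷ coefficient: HCl: 2.89907/1 = 2.899, NaOH: 1.03/1 = 1.03
(a) NaOH has the smaller value, so NaOH is the limiting reagent.
(b) Moles of NaCl = 1.03 mol NaOH × (1/1) = 1.03 mol; mass = 1.03 mol × 58.44 g/mol = 60.19 g
(c) HCl consumed = 1.03 × (1/1) = 1.03 mol; remaining = 2.89907 − 1.03 = 1.86907 mol; mass = 1.86907 mol × 36.46 g/mol = 68.15 g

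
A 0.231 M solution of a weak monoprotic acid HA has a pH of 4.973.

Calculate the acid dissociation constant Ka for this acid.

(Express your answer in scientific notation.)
K_a = 4.90e-10

[H⁺] = 10^(−pH) = 10^(−4.973) = 1.064e-05 M. For HA ⇌ H⁺ + A⁻, Ka = x²/(C − x) = (1.064e-05)²/(0.231 − 1.064e-05) = 4.90e-10.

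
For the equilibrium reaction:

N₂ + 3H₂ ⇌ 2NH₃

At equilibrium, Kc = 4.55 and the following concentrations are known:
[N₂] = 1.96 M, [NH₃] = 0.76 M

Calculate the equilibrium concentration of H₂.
[H₂] = 0.4016 M

Kc = ([NH₃]^2) / ([N₂] × [H₂]^3) = 4.55
[H₂]^3 = (product terms)/(Kc · other reactant terms) = 0.5776 / (4.55 · 1.96) = 0.064768
[H₂] = (0.064768)^(1/3) = 0.4016 M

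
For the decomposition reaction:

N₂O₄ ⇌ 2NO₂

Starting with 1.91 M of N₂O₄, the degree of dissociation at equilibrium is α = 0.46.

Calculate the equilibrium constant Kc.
K_c = 2.9937

x = α·[A]₀ = 0.46 × 1.91 = 0.8786 M dissociated.
At eq: [N₂O₄] = 1.91 − 0.8786 = 1.031 M; [NO₂] = 2x = 1.757 M.
Kc = [NO₂]²/[N₂O₄] = (1.757)²/1.031 = 2.994.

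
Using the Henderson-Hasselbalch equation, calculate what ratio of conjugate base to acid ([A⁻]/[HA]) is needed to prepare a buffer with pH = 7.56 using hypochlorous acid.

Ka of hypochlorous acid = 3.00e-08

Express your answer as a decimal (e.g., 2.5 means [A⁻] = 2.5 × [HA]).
[A⁻]/[HA] = 1.089

pKa = −log(3.00e-08) = 7.5229. pH = pKa + log([A⁻]/[HA]). 7.56 = 7.5229 + log(ratio). log(ratio) = 7.56 − 7.5229 = 0.0371. ratio = 10^(0.0371) = 1.089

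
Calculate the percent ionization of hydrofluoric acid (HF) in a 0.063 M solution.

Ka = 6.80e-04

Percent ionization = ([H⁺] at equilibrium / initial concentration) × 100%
Percent ionization = 9.86%

Let x = [H⁺]. Ka = x²/(C - x) ⇒ x² + (6.80e-04)x - (6.80e-04)(0.063) = 0. x = 6.2141e-03. Percent = (6.2141e-03/0.063) × 100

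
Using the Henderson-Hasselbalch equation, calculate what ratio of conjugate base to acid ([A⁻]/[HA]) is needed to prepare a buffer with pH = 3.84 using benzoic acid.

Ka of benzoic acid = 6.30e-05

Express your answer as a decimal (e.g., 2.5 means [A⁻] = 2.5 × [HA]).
[A⁻]/[HA] = 0.436

pKa = −log(6.30e-05) = 4.2007. pH = pKa + log([A⁻]/[HA]). 3.84 = 4.2007 + log(ratio). log(ratio) = 3.84 − 4.2007 = -0.3607. ratio = 10^(-0.3607) = 0.436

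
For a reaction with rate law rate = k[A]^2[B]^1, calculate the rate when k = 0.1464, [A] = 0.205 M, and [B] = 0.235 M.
0.001446 M/s

rate = k·[A]^2·[B]^1 = 0.1464·(0.205)^2·(0.235)^1 = 0.1464·0.042025·0.235 = 0.001446 M/s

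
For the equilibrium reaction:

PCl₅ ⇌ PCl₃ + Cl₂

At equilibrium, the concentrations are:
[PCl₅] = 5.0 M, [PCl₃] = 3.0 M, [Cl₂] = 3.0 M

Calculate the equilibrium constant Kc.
K_c = 1.8000

Kc = ([PCl₃] × [Cl₂]) / ([PCl₅])
   = ((3.0)·(3.0)) / ((5.0))
   = 9 / 5 = 1.8000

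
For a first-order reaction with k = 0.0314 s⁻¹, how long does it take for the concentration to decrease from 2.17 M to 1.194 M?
19.03 s

From ln[A] = ln[A]₀ - k·t: t = ln([A]₀/[A])/k = ln(2.17/1.194)/0.0314 = ln(1.8174)/0.0314 = 0.5974/0.0314 = 19.03 s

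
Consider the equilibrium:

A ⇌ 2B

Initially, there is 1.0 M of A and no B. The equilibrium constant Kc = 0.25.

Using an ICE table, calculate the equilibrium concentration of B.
[B] = 0.441 M

ICE: [A] = 1.0 − x, [B] = 2x.
Kc = (2x)²/(1.0 − x) = 0.25 ⇒ 4x² + 0.25x − 0.25 = 0.
x = (−0.25 + √(0.25² + 4·4·0.25))/(2·4) = (−0.25 + √4.0625)/8 = 0.2207.
[B] = 2x = 0.441 M.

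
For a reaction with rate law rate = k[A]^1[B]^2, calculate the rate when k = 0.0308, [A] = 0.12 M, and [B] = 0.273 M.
0.0002755 M/s

rate = k·[A]^1·[B]^2 = 0.0308·(0.12)^1·(0.273)^2 = 0.0308·0.12·0.074529 = 0.0002755 M/s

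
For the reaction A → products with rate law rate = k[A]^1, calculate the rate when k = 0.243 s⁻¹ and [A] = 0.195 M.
0.04739 M/s

rate = k·[A]^1 = 0.243·(0.195)^1 = 0.243·0.195 = 0.04739 M/s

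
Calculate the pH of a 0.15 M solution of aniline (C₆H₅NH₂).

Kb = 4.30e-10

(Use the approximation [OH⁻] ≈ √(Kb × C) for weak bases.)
pH = 8.90

[OH⁻] = √(Kb × C) = √(4.30e-10 × 0.15) = 8.0312e-06. pOH = 5.10, pH = 14 - pOH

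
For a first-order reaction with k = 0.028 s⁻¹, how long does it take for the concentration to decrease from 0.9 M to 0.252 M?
45.46 s

From ln[A] = ln[A]₀ - k·t: t = ln([A]₀/[A])/k = ln(0.9/0.252)/0.028 = ln(3.5714)/0.028 = 1.2730/0.028 = 45.46 s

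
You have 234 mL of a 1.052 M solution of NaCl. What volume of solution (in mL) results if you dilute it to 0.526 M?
Using M₁V₁ = M₂V₂:
1.052 × 234 = 0.526 × V₂
V₂ = (1.052 × 234) / 0.526 = 468 mL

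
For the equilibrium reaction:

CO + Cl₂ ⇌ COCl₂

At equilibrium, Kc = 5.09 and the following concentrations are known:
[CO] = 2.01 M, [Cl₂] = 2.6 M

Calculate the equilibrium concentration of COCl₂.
[COCl₂] = 26.6003 M

Kc = ([COCl₂]) / ([CO] × [Cl₂]) = 5.09
[COCl₂]^1 = Kc · (reactant terms)/(other product terms) = 5.09 · 5.226 / 1 = 26.6
[COCl₂] = 26.6003 M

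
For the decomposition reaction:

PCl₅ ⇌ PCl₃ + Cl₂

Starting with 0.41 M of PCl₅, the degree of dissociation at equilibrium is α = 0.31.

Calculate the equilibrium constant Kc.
K_c = 0.0571

x = α·[A]₀ = 0.31 × 0.41 = 0.1271 M dissociated.
At eq: [PCl₅] = 0.41 − 0.1271 = 0.2829 M; [PCl₃] = [Cl₂] = x = 0.1271 M.
Kc = [PCl₃][Cl₂]/[PCl₅] = (0.1271)²/0.2829 = 0.0571.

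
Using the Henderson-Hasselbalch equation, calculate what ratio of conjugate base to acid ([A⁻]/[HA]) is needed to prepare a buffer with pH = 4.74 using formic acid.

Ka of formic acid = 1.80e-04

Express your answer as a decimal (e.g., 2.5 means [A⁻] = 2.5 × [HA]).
[A⁻]/[HA] = 9.892

pKa = −log(1.80e-04) = 3.7447. pH = pKa + log([A⁻]/[HA]). 4.74 = 3.7447 + log(ratio). log(ratio) = 4.74 − 3.7447 = 0.9953. ratio = 10^(0.9953) = 9.892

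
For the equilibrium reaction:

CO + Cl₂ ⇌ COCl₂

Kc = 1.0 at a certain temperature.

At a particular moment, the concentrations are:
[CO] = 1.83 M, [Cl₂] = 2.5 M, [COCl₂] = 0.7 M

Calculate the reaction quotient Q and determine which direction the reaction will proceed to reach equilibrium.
Q = 0.153, Q < K, reaction proceeds forward (toward products)

Q = ([COCl₂]) / ([CO] × [Cl₂])
  = ((0.7)) / ((1.83)·(2.5)) = 0.7/4.575 = 0.153
Since Q = 0.153 < Kc = 1.0, the reaction proceeds forward (toward products) to reach equilibrium.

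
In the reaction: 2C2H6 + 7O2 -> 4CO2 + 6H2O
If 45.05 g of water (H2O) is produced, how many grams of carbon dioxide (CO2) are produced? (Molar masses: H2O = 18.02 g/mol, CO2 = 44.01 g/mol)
Moles of H2O = 45.05 g ÷ 18.02 g/mol = 2.5 mol
Mole ratio: 4 mol CO2 / 6 mol H2O
Moles of CO2 = 2.5 × (4/6) = 1.66667 mol
Mass of CO2 = 1.66667 mol × 44.01 g/mol = 73.35 g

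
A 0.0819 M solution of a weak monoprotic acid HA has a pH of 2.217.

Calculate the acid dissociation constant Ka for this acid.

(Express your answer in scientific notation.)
K_a = 4.85e-04

[H⁺] = 10^(−pH) = 10^(−2.217) = 6.067e-03 M. For HA ⇌ H⁺ + A⁻, Ka = x²/(C − x) = (6.067e-03)²/(0.0819 − 6.067e-03) = 4.85e-04.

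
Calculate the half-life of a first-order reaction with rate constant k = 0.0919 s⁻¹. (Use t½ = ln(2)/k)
7.54 s

t½ = ln(2)/k = 0.6931/0.0919 = 7.54 s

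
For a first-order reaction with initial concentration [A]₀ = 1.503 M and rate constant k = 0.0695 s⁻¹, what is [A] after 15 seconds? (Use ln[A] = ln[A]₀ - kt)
0.5299 M

ln[A] = ln[A]₀ - k·t = ln(1.503) - (0.0695)·(15) = 0.4075 - 1.0425 = -0.6350
[A] = e^(-0.6350) = 0.5299 M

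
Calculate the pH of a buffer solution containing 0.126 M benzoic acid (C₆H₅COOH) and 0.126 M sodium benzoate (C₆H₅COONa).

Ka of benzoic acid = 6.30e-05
pH = 4.20

pKa = -log(6.30e-05) = 4.20. pH = pKa + log([A⁻]/[HA]) = 4.20 + log(0.126/0.126)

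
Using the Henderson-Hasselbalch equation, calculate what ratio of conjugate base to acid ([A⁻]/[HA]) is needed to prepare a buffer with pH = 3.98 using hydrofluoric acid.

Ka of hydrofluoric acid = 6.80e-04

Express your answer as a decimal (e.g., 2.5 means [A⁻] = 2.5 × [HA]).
[A⁻]/[HA] = 6.494

pKa = −log(6.80e-04) = 3.1675. pH = pKa + log([A⁻]/[HA]). 3.98 = 3.1675 + log(ratio). log(ratio) = 3.98 − 3.1675 = 0.8125. ratio = 10^(0.8125) = 6.494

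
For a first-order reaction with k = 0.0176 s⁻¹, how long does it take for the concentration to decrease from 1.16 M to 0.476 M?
50.61 s

From ln[A] = ln[A]₀ - k·t: t = ln([A]₀/[A])/k = ln(1.16/0.476)/0.0176 = ln(2.4370)/0.0176 = 0.8908/0.0176 = 50.61 s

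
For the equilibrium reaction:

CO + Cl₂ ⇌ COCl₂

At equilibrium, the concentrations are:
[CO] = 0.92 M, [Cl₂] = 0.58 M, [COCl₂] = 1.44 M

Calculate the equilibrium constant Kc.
K_c = 2.6987

Kc = ([COCl₂]) / ([CO] × [Cl₂])
   = ((1.44)) / ((0.92)·(0.58))
   = 1.44 / 0.5336 = 2.6987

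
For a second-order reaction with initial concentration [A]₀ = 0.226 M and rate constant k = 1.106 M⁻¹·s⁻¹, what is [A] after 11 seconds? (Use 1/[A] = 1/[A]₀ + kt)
0.0603 M

1/[A] = 1/[A]₀ + k·t = 1/0.226 + (1.106)·(11) = 4.4248 + 12.1660 = 16.5908
[A] = 1/16.5908 = 0.0603 M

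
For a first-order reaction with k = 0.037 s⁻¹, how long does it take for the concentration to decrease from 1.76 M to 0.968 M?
16.16 s

From ln[A] = ln[A]₀ - k·t: t = ln([A]₀/[A])/k = ln(1.76/0.968)/0.037 = ln(1.8182)/0.037 = 0.5978/0.037 = 16.16 s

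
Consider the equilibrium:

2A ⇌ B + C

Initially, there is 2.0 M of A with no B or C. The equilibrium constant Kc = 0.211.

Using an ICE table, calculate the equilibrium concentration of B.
[B] = 0.479 M

ICE: [A] = 2.0 − 2x, [B] = [C] = x.
Kc = x²/(2.0 − 2x)² = 0.211 ⇒ √Kc = x/(2.0 − 2x).
x = √0.211·2.0/(1 + 2√0.211) = 0.45935·2.0/1.9187 = 0.47881.
[B] = x = 0.479 M.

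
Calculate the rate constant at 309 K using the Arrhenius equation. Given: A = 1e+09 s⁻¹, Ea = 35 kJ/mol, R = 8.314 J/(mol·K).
1.21e+03 s⁻¹

k = A·exp(-Ea/(R·T)) = 1e+09·exp(-35000/(8.314·309)) = 1e+09·exp(-13.6238) = 1e+09·1.2113e-06 = 1.21e+03 s⁻¹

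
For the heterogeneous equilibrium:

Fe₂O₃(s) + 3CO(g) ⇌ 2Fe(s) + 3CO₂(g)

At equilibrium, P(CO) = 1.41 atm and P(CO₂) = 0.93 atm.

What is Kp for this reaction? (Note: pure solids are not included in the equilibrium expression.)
K_p = 0.287

Solids (Fe₂O₃, Fe) are excluded.
Kp = P(CO₂)³/P(CO)³ = (0.93)³/(1.41)³ = 0.8044/2.803 = 0.287.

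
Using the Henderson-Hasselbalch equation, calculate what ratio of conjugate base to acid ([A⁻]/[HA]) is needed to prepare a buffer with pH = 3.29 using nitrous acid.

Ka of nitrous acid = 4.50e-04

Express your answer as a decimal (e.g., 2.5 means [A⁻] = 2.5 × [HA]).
[A⁻]/[HA] = 0.877

pKa = −log(4.50e-04) = 3.3468. pH = pKa + log([A⁻]/[HA]). 3.29 = 3.3468 + log(ratio). log(ratio) = 3.29 − 3.3468 = -0.0568. ratio = 10^(-0.0568) = 0.877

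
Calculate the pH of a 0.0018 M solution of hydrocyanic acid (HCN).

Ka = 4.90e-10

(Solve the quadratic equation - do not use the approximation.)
pH = 6.03

x² + Ka×x - Ka×C = 0. Using quadratic formula: [H⁺] = 9.3890e-07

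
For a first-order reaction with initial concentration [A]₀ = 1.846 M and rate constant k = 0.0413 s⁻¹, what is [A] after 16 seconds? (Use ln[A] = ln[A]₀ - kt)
0.9533 M

ln[A] = ln[A]₀ - k·t = ln(1.846) - (0.0413)·(16) = 0.6130 - 0.6608 = -0.0478
[A] = e^(-0.0478) = 0.9533 M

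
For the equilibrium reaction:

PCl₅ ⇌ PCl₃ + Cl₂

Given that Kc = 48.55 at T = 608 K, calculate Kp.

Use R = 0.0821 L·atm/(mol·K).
K_p = 2.42e+03

Δn = (moles gaseous products) − (moles gaseous reactants) = 1
T = 608 K; RT = 0.0821 × 608 = 49.9168
Kp = Kc·(RT)^Δn = 48.55 × (49.9168)^1 = 48.55 × 49.9168 = 2.42e+03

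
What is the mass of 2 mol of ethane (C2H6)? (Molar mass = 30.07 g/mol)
Mass = 2 mol × 30.07 g/mol = 60.14 g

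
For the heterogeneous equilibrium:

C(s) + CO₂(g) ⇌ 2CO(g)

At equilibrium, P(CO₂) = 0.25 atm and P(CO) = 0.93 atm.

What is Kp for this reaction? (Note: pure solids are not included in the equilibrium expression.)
K_p = 3.460

Solid C is excluded.
Kp = P(CO)²/P(CO₂) = (0.93)²/0.25 = 0.8649/0.25 = 3.460.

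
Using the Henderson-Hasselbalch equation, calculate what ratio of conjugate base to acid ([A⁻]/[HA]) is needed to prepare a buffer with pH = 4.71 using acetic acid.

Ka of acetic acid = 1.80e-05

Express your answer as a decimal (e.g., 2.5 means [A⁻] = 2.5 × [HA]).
[A⁻]/[HA] = 0.923

pKa = −log(1.80e-05) = 4.7447. pH = pKa + log([A⁻]/[HA]). 4.71 = 4.7447 + log(ratio). log(ratio) = 4.71 − 4.7447 = -0.0347. ratio = 10^(-0.0347) = 0.923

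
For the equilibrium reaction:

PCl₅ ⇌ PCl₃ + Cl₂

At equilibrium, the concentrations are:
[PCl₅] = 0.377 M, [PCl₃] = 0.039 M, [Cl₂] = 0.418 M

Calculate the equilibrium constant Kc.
K_c = 0.0432

Kc = ([PCl₃] × [Cl₂]) / ([PCl₅])
   = ((0.039)·(0.418)) / ((0.377))
   = 0.016302 / 0.377 = 0.0432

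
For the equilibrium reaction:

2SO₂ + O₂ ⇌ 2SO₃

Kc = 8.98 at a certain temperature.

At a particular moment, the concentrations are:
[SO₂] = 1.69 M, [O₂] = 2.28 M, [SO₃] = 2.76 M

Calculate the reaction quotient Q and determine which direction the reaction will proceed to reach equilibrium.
Q = 1.170, Q < K, reaction proceeds forward (toward products)

Q = ([SO₃]^2) / ([SO₂]^2 × [O₂])
  = ((2.76)^2) / ((1.69)^2·(2.28)) = 7.6176/6.5119 = 1.17
Since Q = 1.17 < Kc = 8.98, the reaction proceeds forward (toward products) to reach equilibrium.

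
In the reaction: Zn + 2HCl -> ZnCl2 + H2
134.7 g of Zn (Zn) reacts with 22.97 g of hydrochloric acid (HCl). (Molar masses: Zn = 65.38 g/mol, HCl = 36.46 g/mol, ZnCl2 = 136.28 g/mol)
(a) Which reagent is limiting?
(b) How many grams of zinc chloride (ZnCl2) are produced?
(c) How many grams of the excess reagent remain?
(a) HCl, (b) 42.93 g, (c) 114.1 g

Moles of Zn = 134.7 g ÷ 65.38 g/mol = 2.06026 mol
Moles of HCl = 22.97 g ÷ 36.46 g/mol = 0.630005 mol
Moles ÷ coefficient: Zn: 2.06026/1 = 2.06, HCl: 0.630005/2 = 0.315
(a) HCl has the smaller value, so HCl is the limiting reagent.
(b) Moles of ZnCl2 = 0.630005 mol HCl × (1/2) = 0.315003 mol; mass = 0.315003 mol × 136.28 g/mol = 42.93 g
(c) Zn consumed = 0.630005 × (1/2) = 0.315003 mol; remaining = 2.06026 − 0.315003 = 1.74526 mol; mass = 1.74526 mol × 65.38 g/mol = 114.1 g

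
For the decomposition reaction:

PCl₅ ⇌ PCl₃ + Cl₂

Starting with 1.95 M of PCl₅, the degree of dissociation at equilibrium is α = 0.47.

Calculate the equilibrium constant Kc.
K_c = 0.8127

x = α·[A]₀ = 0.47 × 1.95 = 0.9165 M dissociated.
At eq: [PCl₅] = 1.95 − 0.9165 = 1.034 M; [PCl₃] = [Cl₂] = x = 0.9165 M.
Kc = [PCl₃][Cl₂]/[PCl₅] = (0.9165)²/1.034 = 0.8127.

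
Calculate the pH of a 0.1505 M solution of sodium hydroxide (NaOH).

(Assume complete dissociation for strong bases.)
pH = 13.18

[OH⁻] = 0.1505 M for strong base. pOH = -log[OH⁻] = 0.82, pH = 14 - pOH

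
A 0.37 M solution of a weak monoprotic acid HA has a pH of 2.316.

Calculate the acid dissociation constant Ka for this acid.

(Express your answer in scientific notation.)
K_a = 6.39e-05

[H⁺] = 10^(−pH) = 10^(−2.316) = 4.831e-03 M. For HA ⇌ H⁺ + A⁻, Ka = x²/(C − x) = (4.831e-03)²/(0.37 − 4.831e-03) = 6.39e-05.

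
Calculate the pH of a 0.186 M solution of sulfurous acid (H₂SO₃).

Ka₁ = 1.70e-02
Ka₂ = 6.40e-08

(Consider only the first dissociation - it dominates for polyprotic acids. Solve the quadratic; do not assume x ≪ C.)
pH = 1.32

x² + Ka₁·x − Ka₁·C = 0 with Ka₁ = 1.70e-02, C = 0.186.
x = (−Ka₁ + √(Ka₁² + 4·Ka₁·C))/2 = 4.8370e-02 M, so pH = 1.32.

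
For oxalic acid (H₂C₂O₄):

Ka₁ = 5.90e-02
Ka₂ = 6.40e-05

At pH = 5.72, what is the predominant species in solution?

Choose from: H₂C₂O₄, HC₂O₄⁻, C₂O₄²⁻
C₂O₄²⁻

pKa1 = 1.23, pKa2 = 4.19. Each pKa is the crossover between adjacent species; pH = 5.72 lies in the region where C₂O₄²⁻ predominates.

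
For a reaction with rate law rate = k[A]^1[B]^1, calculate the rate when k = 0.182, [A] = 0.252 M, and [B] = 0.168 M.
0.007705 M/s

rate = k·[A]^1·[B]^1 = 0.182·(0.252)^1·(0.168)^1 = 0.182·0.252·0.168 = 0.007705 M/s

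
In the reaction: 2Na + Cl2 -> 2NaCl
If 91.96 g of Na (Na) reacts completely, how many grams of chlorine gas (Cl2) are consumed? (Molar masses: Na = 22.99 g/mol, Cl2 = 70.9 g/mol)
Moles of Na = 91.96 g ÷ 22.99 g/mol = 4 mol
Mole ratio: 1 mol Cl2 / 2 mol Na
Moles of Cl2 = 4 × (1/2) = 2 mol
Mass of Cl2 = 2 mol × 70.9 g/mol = 141.8 g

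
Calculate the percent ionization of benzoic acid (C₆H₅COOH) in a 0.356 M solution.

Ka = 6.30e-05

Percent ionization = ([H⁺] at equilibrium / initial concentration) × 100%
Percent ionization = 1.32%

Let x = [H⁺]. Ka = x²/(C - x) ⇒ x² + (6.30e-05)x - (6.30e-05)(0.356) = 0. x = 4.7044e-03. Percent = (4.7044e-03/0.356) × 100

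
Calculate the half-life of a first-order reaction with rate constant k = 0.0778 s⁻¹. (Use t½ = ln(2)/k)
8.91 s

t½ = ln(2)/k = 0.6931/0.0778 = 8.91 s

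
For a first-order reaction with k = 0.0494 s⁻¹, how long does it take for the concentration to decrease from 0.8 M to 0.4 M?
14.03 s

From ln[A] = ln[A]₀ - k·t: t = ln([A]₀/[A])/k = ln(0.8/0.4)/0.0494 = ln(2.0000)/0.0494 = 0.6931/0.0494 = 14.03 s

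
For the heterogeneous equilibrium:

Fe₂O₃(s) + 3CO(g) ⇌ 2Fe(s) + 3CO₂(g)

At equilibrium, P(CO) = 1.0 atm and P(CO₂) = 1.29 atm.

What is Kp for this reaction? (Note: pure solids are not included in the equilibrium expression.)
K_p = 2.147

Solids (Fe₂O₃, Fe) are excluded.
Kp = P(CO₂)³/P(CO)³ = (1.29)³/(1.0)³ = 2.147/1 = 2.147.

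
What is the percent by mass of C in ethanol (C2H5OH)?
Mass of C in formula = 12.01 × 2 = 24.02 g/mol
Molar mass = 46.07 g/mol
% C = (24.02/46.07) × 100% = 52.14%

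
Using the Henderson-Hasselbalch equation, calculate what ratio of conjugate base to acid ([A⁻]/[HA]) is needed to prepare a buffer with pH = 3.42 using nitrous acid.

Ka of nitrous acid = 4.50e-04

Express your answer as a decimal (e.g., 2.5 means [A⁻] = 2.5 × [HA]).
[A⁻]/[HA] = 1.184

pKa = −log(4.50e-04) = 3.3468. pH = pKa + log([A⁻]/[HA]). 3.42 = 3.3468 + log(ratio). log(ratio) = 3.42 − 3.3468 = 0.0732. ratio = 10^(0.0732) = 1.184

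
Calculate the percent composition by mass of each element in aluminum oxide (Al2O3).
Al: 52.92%, O: 47.08%

Molar mass of Al2O3 = 101.96 g/mol
% Al = (2 × 26.98) / 101.96 × 100% = 53.96 / 101.96 × 100% = 52.92%
% O = (3 × 16.0) / 101.96 × 100% = 48 / 101.96 × 100% = 47.08%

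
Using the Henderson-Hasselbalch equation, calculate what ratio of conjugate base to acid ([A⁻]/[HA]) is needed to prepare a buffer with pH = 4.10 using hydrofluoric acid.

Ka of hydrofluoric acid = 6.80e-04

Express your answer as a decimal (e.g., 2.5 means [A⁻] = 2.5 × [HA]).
[A⁻]/[HA] = 8.561

pKa = −log(6.80e-04) = 3.1675. pH = pKa + log([A⁻]/[HA]). 4.10 = 3.1675 + log(ratio). log(ratio) = 4.10 − 3.1675 = 0.9325. ratio = 10^(0.9325) = 8.561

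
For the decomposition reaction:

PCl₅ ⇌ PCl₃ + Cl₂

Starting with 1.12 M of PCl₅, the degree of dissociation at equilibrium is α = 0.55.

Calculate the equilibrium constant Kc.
K_c = 0.7529

x = α·[A]₀ = 0.55 × 1.12 = 0.616 M dissociated.
At eq: [PCl₅] = 1.12 − 0.616 = 0.504 M; [PCl₃] = [Cl₂] = x = 0.616 M.
Kc = [PCl₃][Cl₂]/[PCl₅] = (0.616)²/0.504 = 0.7529.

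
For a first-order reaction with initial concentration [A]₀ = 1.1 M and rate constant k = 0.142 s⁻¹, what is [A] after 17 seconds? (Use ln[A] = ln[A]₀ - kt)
0.0984 M

ln[A] = ln[A]₀ - k·t = ln(1.1) - (0.142)·(17) = 0.0953 - 2.4140 = -2.3187
[A] = e^(-2.3187) = 0.0984 M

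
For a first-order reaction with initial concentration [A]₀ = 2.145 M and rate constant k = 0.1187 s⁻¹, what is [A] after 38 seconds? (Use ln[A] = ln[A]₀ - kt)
0.0236 M

ln[A] = ln[A]₀ - k·t = ln(2.145) - (0.1187)·(38) = 0.7631 - 4.5106 = -3.7475
[A] = e^(-3.7475) = 0.0236 M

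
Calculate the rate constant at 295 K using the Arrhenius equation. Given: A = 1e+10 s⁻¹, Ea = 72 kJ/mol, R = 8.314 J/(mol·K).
1.78e-03 s⁻¹

k = A·exp(-Ea/(R·T)) = 1e+10·exp(-72000/(8.314·295)) = 1e+10·exp(-29.3562) = 1e+10·1.7813e-13 = 1.78e-03 s⁻¹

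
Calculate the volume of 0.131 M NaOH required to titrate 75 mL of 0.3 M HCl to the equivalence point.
V_{base} = 171.8 mL

At equivalence: moles acid = moles base.
moles HCl = 0.3 M × 0.075 L = 0.0225 mol
V_NaOH = 0.0225 mol ÷ 0.131 M = 0.1718 L = 171.8 mL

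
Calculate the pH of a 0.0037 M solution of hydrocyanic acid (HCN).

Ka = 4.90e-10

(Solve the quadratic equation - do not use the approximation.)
pH = 5.87

x² + Ka×x - Ka×C = 0. Using quadratic formula: [H⁺] = 1.3462e-06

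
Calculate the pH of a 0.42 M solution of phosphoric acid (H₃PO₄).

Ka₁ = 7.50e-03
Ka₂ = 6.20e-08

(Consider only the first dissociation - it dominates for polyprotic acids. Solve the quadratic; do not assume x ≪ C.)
pH = 1.28

x² + Ka₁·x − Ka₁·C = 0 with Ka₁ = 7.50e-03, C = 0.42.
x = (−Ka₁ + √(Ka₁² + 4·Ka₁·C))/2 = 5.2500e-02 M, so pH = 1.28.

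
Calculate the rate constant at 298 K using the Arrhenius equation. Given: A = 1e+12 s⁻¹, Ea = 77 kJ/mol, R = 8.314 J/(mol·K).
3.18e-02 s⁻¹

k = A·exp(-Ea/(R·T)) = 1e+12·exp(-77000/(8.314·298)) = 1e+12·exp(-31.0788) = 1e+12·3.1816e-14 = 3.18e-02 s⁻¹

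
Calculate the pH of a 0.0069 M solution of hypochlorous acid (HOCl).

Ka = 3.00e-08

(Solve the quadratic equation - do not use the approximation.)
pH = 4.84

x² + Ka×x - Ka×C = 0. Using quadratic formula: [H⁺] = 1.4373e-05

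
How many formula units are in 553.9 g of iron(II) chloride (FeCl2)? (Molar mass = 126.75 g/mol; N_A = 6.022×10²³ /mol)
Moles = 553.9 g ÷ 126.75 g/mol = 4.37002 mol
Formula units = 4.37002 mol × 6.022×10²³ /mol = 2.632e+24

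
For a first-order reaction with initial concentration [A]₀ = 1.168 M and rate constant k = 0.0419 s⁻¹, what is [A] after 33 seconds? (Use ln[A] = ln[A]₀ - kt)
0.2931 M

ln[A] = ln[A]₀ - k·t = ln(1.168) - (0.0419)·(33) = 0.1553 - 1.3827 = -1.2274
[A] = e^(-1.2274) = 0.2931 M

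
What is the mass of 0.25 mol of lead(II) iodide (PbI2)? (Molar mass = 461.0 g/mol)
Mass = 0.25 mol × 461.0 g/mol = 115.2 g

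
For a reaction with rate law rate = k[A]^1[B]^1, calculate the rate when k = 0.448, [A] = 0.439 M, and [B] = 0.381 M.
0.07493 M/s

rate = k·[A]^1·[B]^1 = 0.448·(0.439)^1·(0.381)^1 = 0.448·0.439·0.381 = 0.07493 M/s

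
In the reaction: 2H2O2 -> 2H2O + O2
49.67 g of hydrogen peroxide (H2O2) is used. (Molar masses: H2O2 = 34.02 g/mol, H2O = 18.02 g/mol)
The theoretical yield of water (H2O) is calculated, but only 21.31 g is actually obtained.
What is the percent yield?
Moles of H2O2 = 49.67 g ÷ 34.02 g/mol = 1.46002 mol
Mole ratio: 2 mol H2O / 2 mol H2O2
Moles of H2O = 1.46002 × (2/2) = 1.46002 mol
Theoretical yield = 1.46002 mol × 18.02 g/mol = 26.31 g
Actual yield = 21.31 g
Percent yield = (21.31 / 26.31) × 100% = 81.0%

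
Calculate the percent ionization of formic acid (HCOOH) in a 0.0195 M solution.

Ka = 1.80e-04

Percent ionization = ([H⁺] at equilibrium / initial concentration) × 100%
Percent ionization = 9.16%

Let x = [H⁺]. Ka = x²/(C - x) ⇒ x² + (1.80e-04)x - (1.80e-04)(0.0195) = 0. x = 1.7857e-03. Percent = (1.7857e-03/0.0195) × 100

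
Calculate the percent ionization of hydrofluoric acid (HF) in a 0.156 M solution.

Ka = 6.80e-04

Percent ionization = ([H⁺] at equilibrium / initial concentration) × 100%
Percent ionization = 6.39%

Let x = [H⁺]. Ka = x²/(C - x) ⇒ x² + (6.80e-04)x - (6.80e-04)(0.156) = 0. x = 9.9651e-03. Percent = (9.9651e-03/0.156) × 100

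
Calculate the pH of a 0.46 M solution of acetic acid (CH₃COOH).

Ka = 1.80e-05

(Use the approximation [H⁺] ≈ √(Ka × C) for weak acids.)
pH = 2.54

[H⁺] = √(Ka × C) = √(1.80e-05 × 0.46) = 2.8775e-03. pH = -log(2.8775e-03)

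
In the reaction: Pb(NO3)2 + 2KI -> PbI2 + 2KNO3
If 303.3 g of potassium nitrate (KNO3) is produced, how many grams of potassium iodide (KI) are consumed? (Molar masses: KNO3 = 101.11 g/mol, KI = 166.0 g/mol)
Moles of KNO3 = 303.3 g ÷ 101.11 g/mol = 2.9997 mol
Mole ratio: 2 mol KI / 2 mol KNO3
Moles of KI = 2.9997 × (2/2) = 2.9997 mol
Mass of KI = 2.9997 mol × 166.0 g/mol = 498 g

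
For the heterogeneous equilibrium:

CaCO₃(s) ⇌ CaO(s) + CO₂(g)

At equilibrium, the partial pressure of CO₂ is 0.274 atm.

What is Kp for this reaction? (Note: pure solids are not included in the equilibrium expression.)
K_p = 0.274

Solids (CaCO₃, CaO) have activity 1 and are excluded.
Kp = P(CO₂) = 0.274.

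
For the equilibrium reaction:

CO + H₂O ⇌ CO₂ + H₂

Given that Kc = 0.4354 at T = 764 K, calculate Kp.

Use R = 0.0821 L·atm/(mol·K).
K_p = 0.4354

Δn = (moles gaseous products) − (moles gaseous reactants) = 0
T = 764 K; RT = 0.0821 × 764 = 62.7244
Kp = Kc·(RT)^Δn = 0.4354 × (62.7244)^0 = 0.4354 × 1 = 0.4354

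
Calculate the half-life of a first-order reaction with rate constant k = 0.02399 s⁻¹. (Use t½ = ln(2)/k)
28.89 s

t½ = ln(2)/k = 0.6931/0.02399 = 28.89 s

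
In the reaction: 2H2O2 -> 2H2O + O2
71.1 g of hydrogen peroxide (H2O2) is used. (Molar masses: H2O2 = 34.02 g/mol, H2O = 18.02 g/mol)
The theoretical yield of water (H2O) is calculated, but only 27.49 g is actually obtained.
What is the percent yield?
Moles of H2O2 = 71.1 g ÷ 34.02 g/mol = 2.08995 mol
Mole ratio: 2 mol H2O / 2 mol H2O2
Moles of H2O = 2.08995 × (2/2) = 2.08995 mol
Theoretical yield = 2.08995 mol × 18.02 g/mol = 37.661 g
Actual yield = 27.49 g
Percent yield = (27.49 / 37.661) × 100% = 73.0%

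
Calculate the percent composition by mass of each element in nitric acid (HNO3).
H: 1.60%, N: 22.23%, O: 76.17%

Molar mass of HNO3 = 63.02 g/mol
% H = (1 × 1.008) / 63.02 × 100% = 1.008 / 63.02 × 100% = 1.60%
% N = (1 × 14.01) / 63.02 × 100% = 14.01 / 63.02 × 100% = 22.23%
% O = (3 × 16.0) / 63.02 × 100% = 48 / 63.02 × 100% = 76.17%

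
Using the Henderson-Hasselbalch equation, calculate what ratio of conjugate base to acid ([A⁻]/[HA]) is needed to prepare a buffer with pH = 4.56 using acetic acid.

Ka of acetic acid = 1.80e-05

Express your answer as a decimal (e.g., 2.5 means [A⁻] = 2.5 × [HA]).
[A⁻]/[HA] = 0.654

pKa = −log(1.80e-05) = 4.7447. pH = pKa + log([A⁻]/[HA]). 4.56 = 4.7447 + log(ratio). log(ratio) = 4.56 − 4.7447 = -0.1847. ratio = 10^(-0.1847) = 0.654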